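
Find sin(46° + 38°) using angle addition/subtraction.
sin(46° + 38°) = sin 46° cos 38° + cos 46° sin 38° = 0.9945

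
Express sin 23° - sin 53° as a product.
sin 23° - sin 53° = 2 cos(38°) sin(-15°)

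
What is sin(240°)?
sin(240°) = -√3/2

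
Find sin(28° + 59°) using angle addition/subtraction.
sin(28° + 59°) = sin 28° cos 59° + cos 28° sin 59° = 0.9986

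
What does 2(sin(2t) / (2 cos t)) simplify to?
2(sin(2t) / (2 cos t)) = 2(sin t) (using Double angle)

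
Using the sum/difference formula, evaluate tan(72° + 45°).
tan(72° + 45°) = (tan 72° + tan 45°)/(1 - tan 72° tan 45°) = -1.963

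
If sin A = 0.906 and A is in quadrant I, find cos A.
cos A = 0.4233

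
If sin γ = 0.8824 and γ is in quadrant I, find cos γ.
cos γ = 0.4705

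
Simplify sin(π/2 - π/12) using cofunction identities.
sin(π/2 - π/12) = cos(π/12)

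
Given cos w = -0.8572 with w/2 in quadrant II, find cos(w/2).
cos(w/2) = ±√((1 + cos w)/2); negative since w/2 ∈ QII, so cos(w/2) = -0.2672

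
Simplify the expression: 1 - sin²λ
1 - sin²λ = cos²λ (using Pythagorean identity)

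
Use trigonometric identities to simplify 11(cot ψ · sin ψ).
11(cot ψ · sin ψ) = 11(cos ψ) (using Quotient identity)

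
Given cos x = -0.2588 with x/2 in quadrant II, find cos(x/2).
cos(x/2) = ±√((1 + cos x)/2); negative since x/2 ∈ QII, so cos(x/2) = -0.6088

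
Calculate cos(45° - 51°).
cos(45° - 51°) = cos 45° cos 51° + sin 45° sin 51° = 0.9945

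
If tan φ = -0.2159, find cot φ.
cot φ = 1/tan φ = -4.632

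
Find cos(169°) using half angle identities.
cos(169°) = -√((1 + cos 338°)/2) = -0.9816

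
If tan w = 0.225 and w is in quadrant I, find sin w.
sin w = 0.2195 (using tan²w + 1 = sec²w)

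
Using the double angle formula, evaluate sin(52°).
sin(52°) = 2 sin 26° cos 26° = 0.788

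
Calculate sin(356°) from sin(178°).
sin(356°) = 2 sin 178° cos 178° = -0.06976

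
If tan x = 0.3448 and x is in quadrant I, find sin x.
sin x = 0.326 (using tan²x + 1 = sec²x)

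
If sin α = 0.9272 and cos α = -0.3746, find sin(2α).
sin(2α) = 2 sin α cos α = -0.6947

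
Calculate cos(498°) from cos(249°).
cos(498°) = cos²249° - sin²249° = -0.7431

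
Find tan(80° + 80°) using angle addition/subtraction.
tan(80° + 80°) = (tan 80° + tan 80°)/(1 - tan 80° tan 80°) = -0.364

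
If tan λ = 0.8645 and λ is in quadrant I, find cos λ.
cos λ = 0.7565 (using tan²λ + 1 = sec²λ)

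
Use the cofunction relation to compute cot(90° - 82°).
cot(90° - 82°) = tan(82°) = 7.115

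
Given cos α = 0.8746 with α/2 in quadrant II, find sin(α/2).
sin(α/2) = ±√((1 - cos α)/2); positive since α/2 ∈ QII, so sin(α/2) = 0.2504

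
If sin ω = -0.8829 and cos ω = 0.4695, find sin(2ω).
sin(2ω) = 2 sin ω cos ω = -0.829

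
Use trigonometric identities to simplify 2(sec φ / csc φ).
2(sec φ / csc φ) = 2(tan φ) (using Reciprocal identities)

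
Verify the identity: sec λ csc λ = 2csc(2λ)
RHS = 2/sin(2λ) = 2/(2 sin λ cos λ) = 1/(sin λ cos λ) = (1/cos λ)(1/sin λ) = sec λ csc λ = LHS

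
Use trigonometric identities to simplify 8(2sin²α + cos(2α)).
8(2sin²α + cos(2α)) = 8 (using Double angle)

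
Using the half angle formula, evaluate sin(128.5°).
sin(128.5°) = √((1 - cos 257°)/2) = 0.7826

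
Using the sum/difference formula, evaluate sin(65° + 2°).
sin(65° + 2°) = sin 65° cos 2° + cos 65° sin 2° = 0.9205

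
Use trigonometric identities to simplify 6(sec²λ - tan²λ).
6(sec²λ - tan²λ) = 6 (using Pythagorean identity)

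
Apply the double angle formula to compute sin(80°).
sin(80°) = 2 sin 40° cos 40° = 0.9848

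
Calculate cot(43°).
cot(43°) = 1.072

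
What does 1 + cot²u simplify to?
1 + cot²u = csc²u (using Pythagorean identity)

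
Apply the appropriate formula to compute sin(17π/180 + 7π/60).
sin(17π/180 + 7π/60) = sin 17π/180 cos 7π/60 + cos 17π/180 sin 7π/60 = 0.6157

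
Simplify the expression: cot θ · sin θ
cot θ · sin θ = cos θ (using Quotient identity)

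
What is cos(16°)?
cos(16°) = 0.9613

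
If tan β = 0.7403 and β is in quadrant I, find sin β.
sin β = 0.595 (using tan²β + 1 = sec²β)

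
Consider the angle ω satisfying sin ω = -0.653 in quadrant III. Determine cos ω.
cos ω = ±√(1 - sin²ω) = -0.7574 (negative in QIII)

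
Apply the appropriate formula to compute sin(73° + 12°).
sin(73° + 12°) = sin 73° cos 12° + cos 73° sin 12° = 0.9962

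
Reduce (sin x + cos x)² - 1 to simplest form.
(sin x + cos x)² - 1 = sin(2x) (using Pythagorean + double angle)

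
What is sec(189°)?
sec(189°) = -1.012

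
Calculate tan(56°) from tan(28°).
tan(56°) = 2 tan 28° / (1 - tan²28°) = 1.483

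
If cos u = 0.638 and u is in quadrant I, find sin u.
sin u = 0.77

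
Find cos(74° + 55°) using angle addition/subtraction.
cos(74° + 55°) = cos 74° cos 55° - sin 74° sin 55° = -0.6293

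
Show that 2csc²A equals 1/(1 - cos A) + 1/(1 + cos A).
RHS = [(1 + cos A) + (1 - cos A)] / [(1 - cos A)(1 + cos A)] = 2/(1 - cos²A) = 2/sin²A = 2csc²A = LHS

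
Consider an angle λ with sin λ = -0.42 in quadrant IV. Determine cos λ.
cos λ = √(1 - sin²λ) = 0.9075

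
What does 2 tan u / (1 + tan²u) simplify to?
2 tan u / (1 + tan²u) = sin(2u) (using Double angle)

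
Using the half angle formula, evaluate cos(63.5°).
cos(63.5°) = √((1 + cos 127°)/2) = 0.4462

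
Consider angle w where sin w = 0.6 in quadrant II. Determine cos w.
cos w = ±√(1 - sin²w) = -0.8 (negative in QII)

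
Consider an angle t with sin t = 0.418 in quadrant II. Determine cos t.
cos t = ±√(1 - sin²t) = -0.9084 (negative in QII)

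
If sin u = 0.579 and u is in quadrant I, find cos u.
cos u = 0.8153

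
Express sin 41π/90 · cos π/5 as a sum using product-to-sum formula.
sin 41π/90 cos π/5 = (1/2)[sin(41π/90+π/5) + sin(41π/90-π/5)]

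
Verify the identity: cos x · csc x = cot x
LHS = cos x · (1/sin x) = cos x/sin x = cot x = RHS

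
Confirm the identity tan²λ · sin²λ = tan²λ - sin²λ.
RHS = sin²λ/cos²λ - sin²λ = sin²λ(1/cos²λ - 1) = sin²λ · (1 - cos²λ)/cos²λ = sin²λ · sin²λ/cos²λ = sin²λ · tan²λ = LHS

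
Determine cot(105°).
cot(105°) = -(2-√3)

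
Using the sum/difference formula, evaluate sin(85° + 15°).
sin(85° + 15°) = sin 85° cos 15° + cos 85° sin 15° = 0.9848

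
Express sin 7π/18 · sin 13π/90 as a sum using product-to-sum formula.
sin 7π/18 sin 13π/90 = (1/2)[cos(7π/18-13π/90) - cos(7π/18+13π/90)]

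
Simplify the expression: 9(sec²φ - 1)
9(sec²φ - 1) = 9(tan²φ) (using Pythagorean identity)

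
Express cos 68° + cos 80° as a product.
cos 68° + cos 80° = 2 cos(74°) cos(-6°)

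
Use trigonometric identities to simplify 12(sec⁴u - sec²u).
12(sec⁴u - sec²u) = 12(tan⁴u + tan²u) (using Pythagorean)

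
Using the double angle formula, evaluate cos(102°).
cos(102°) = cos²51° - sin²51° = -0.2079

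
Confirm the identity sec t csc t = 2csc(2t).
RHS = 2/sin(2t) = 2/(2 sin t cos t) = 1/(sin t cos t) = (1/cos t)(1/sin t) = sec t csc t = LHS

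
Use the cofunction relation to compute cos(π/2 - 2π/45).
cos(π/2 - 2π/45) = sin(2π/45) = 0.1392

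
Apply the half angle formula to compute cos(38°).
cos(38°) = √((1 + cos 76°)/2) = 0.788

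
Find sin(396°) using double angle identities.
sin(396°) = 2 sin 198° cos 198° = 0.5878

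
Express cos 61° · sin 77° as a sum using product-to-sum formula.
cos 61° sin 77° = (1/2)[sin(61°+77°) - sin(61°-77°)]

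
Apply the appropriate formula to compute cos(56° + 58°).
cos(56° + 58°) = cos 56° cos 58° - sin 56° sin 58° = -0.4067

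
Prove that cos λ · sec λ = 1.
LHS = cos λ · (1/cos λ) = 1 = RHS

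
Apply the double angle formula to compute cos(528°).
cos(528°) = 1 - 2sin²264° = -0.9781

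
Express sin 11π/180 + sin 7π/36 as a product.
sin 11π/180 + sin 7π/36 = 2 sin(23π/180) cos(-π/15)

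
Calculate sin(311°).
sin(311°) = -0.7547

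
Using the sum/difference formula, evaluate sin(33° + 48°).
sin(33° + 48°) = sin 33° cos 48° + cos 33° sin 48° = 0.9877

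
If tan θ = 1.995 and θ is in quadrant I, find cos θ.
cos θ = 0.4481 (using tan²θ + 1 = sec²θ)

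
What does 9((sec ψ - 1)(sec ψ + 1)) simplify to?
9((sec ψ - 1)(sec ψ + 1)) = 9(tan²ψ) (using Diff. of squares)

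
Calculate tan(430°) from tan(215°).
tan(430°) = 2 tan 215° / (1 - tan²215°) = 2.747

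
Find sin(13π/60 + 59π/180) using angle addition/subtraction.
sin(13π/60 + 59π/180) = sin 13π/60 cos 59π/180 + cos 13π/60 sin 59π/180 = 0.9903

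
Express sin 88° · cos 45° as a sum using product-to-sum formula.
sin 88° cos 45° = (1/2)[sin(88°+45°) + sin(88°-45°)]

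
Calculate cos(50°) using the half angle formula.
cos(50°) = √((1 + cos 100°)/2) = 0.6428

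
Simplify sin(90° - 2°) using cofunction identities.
sin(90° - 2°) = cos(2°)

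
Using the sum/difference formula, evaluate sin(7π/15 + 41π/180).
sin(7π/15 + 41π/180) = sin 7π/15 cos 41π/180 + cos 7π/15 sin 41π/180 = 0.8192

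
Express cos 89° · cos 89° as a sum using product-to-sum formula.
cos 89° cos 89° = (1/2)[cos(89°-89°) + cos(89°+89°)]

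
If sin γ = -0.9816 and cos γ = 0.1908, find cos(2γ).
cos(2γ) = cos²γ - sin²γ = -0.9271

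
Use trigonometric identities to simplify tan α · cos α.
tan α · cos α = sin α (using Quotient identity)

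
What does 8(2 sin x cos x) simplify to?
8(2 sin x cos x) = 8(sin(2x)) (using Double angle)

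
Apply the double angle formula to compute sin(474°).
sin(474°) = 2 sin 237° cos 237° = 0.9135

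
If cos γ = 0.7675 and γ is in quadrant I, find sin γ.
sin γ = 0.641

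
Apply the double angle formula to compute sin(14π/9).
sin(14π/9) = 2 sin 7π/9 cos 7π/9 = -0.9848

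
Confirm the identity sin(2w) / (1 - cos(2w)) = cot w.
LHS = 2 sin w cos w / (2sin²w) = cos w/sin w = cot w = RHS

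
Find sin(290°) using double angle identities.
sin(290°) = 2 sin 145° cos 145° = -0.9397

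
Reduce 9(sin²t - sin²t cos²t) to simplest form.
9(sin²t - sin²t cos²t) = 9(sin⁴t) (using Factoring)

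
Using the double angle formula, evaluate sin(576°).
sin(576°) = 2 sin 288° cos 288° = -0.5878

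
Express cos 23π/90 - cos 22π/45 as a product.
cos 23π/90 - cos 22π/45 = -2 sin(67π/180) sin(-7π/60)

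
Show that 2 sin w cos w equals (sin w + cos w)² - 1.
RHS = sin²w + 2 sin w cos w + cos²w - 1 = (sin²w + cos²w) + 2 sin w cos w - 1 = 1 + 2 sin w cos w - 1 = 2 sin w cos w = LHS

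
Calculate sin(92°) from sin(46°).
sin(92°) = 2 sin 46° cos 46° = 0.9994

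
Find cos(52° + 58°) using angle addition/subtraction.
cos(52° + 58°) = cos 52° cos 58° - sin 52° sin 58° = -0.342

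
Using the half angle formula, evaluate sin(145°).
sin(145°) = √((1 - cos 290°)/2) = 0.5736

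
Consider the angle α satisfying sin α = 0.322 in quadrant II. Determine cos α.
cos α = ±√(1 - sin²α) = -0.9467 (negative in QII)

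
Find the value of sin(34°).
sin(34°) = 0.5592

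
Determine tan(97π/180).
tan(97π/180) = -8.144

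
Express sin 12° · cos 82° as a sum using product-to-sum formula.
sin 12° cos 82° = (1/2)[sin(12°+82°) + sin(12°-82°)]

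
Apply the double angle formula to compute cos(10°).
cos(10°) = cos²5° - sin²5° = 0.9848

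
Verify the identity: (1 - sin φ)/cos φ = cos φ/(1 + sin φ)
LHS = (1 - sin φ)(1 + sin φ) / (cos φ(1 + sin φ)) = (1 - sin²φ) / (cos φ(1 + sin φ)) = cos²φ / (cos φ(1 + sin φ)) = cos φ/(1 + sin φ) = RHS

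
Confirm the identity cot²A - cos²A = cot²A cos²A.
LHS = cos²A/sin²A - cos²A = cos²A(1/sin²A - 1) = cos²A · (1 - sin²A)/sin²A = cos²A · cos²A/sin²A = cos²A · cot²A = RHS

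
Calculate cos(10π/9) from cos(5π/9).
cos(10π/9) = 1 - 2sin²5π/9 = -0.9397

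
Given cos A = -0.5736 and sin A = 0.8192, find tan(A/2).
tan(A/2) = sin A / (1 + cos A) = 1.921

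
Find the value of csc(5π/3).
csc(5π/3) = -2√3/3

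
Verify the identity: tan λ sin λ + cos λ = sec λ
LHS = sin²λ/cos λ + cos λ = (sin²λ + cos²λ)/cos λ = 1/cos λ = sec λ = RHS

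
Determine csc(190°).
csc(190°) = -5.759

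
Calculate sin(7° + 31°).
sin(7° + 31°) = sin 7° cos 31° + cos 7° sin 31° = 0.6157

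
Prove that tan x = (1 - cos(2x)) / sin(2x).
RHS = 2sin²x / (2 sin x cos x) = sin x/cos x = tan x = LHS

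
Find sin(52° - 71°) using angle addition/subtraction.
sin(52° - 71°) = sin 52° cos 71° - cos 52° sin 71° = -0.3256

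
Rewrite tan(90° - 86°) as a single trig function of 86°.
tan(90° - 86°) = cot(86°)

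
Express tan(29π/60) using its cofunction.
tan(29π/60) = cot(π/2 - 29π/60) = cot(π/60)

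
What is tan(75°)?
tan(75°) = 2+√3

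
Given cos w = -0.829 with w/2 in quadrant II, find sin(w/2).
sin(w/2) = ±√((1 - cos w)/2); positive since w/2 ∈ QII, so sin(w/2) = 0.9563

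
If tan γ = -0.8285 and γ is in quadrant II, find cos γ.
cos γ = -0.77 (using tan²γ + 1 = sec²γ)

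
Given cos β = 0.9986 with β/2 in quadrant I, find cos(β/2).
cos(β/2) = ±√((1 + cos β)/2); positive since β/2 ∈ QI, so cos(β/2) = 0.9996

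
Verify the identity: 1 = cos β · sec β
RHS = cos β · (1/cos β) = 1 = LHS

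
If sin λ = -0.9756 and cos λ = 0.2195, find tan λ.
tan λ = sin λ / cos λ = -4.445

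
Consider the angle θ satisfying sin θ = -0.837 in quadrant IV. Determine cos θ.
cos θ = √(1 - sin²θ) = 0.5472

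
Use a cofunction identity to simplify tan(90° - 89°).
tan(90° - 89°) = cot(89°)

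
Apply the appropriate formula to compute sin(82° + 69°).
sin(82° + 69°) = sin 82° cos 69° + cos 82° sin 69° = 0.4848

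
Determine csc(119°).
csc(119°) = 1.143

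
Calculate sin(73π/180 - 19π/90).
sin(73π/180 - 19π/90) = sin 73π/180 cos 19π/90 - cos 73π/180 sin 19π/90 = 0.5736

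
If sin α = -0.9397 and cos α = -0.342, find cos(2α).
cos(2α) = cos²α - sin²α = -0.7661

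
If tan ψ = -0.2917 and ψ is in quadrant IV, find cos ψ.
cos ψ = 0.96 (using tan²ψ + 1 = sec²ψ)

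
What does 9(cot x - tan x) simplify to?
9(cot x - tan x) = 9(2 cot(2x)) (using Double angle)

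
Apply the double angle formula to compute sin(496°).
sin(496°) = 2 sin 248° cos 248° = 0.6947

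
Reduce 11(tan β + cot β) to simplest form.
11(tan β + cot β) = 11(sec β csc β) (using Quotient identities)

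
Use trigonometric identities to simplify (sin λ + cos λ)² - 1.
(sin λ + cos λ)² - 1 = sin(2λ) (using Pythagorean + double angle)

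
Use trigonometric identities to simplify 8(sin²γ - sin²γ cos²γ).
8(sin²γ - sin²γ cos²γ) = 8(sin⁴γ) (using Factoring)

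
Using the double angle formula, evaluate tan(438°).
tan(438°) = 2 tan 219° / (1 - tan²219°) = 4.705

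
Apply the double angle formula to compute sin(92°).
sin(92°) = 2 sin 46° cos 46° = 0.9994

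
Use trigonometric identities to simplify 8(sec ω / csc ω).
8(sec ω / csc ω) = 8(tan ω) (using Reciprocal identities)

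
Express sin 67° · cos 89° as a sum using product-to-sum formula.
sin 67° cos 89° = (1/2)[sin(67°+89°) + sin(67°-89°)]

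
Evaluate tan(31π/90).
tan(31π/90) = 1.881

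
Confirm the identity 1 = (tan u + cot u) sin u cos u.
RHS = (sin u/cos u + cos u/sin u) sin u cos u = ((sin²u + cos²u)/(sin u cos u)) · sin u cos u = sin²u + cos²u = 1 = LHS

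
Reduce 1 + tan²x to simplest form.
1 + tan²x = sec²x (using Pythagorean identity)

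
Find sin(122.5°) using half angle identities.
sin(122.5°) = √((1 - cos 245°)/2) = 0.8434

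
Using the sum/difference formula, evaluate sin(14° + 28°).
sin(14° + 28°) = sin 14° cos 28° + cos 14° sin 28° = 0.6691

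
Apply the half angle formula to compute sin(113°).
sin(113°) = √((1 - cos 226°)/2) = 0.9205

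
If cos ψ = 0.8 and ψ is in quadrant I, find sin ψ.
sin ψ = 0.6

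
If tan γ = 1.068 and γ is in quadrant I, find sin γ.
sin γ = 0.73 (using tan²γ + 1 = sec²γ)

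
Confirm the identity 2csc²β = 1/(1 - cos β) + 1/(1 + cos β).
RHS = [(1 + cos β) + (1 - cos β)] / [(1 - cos β)(1 + cos β)] = 2/(1 - cos²β) = 2/sin²β = 2csc²β = LHS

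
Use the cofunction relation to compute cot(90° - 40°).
cot(90° - 40°) = tan(40°) = 0.8391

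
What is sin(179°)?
sin(179°) = 0.01745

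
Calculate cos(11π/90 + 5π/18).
cos(11π/90 + 5π/18) = cos 11π/90 cos 5π/18 - sin 11π/90 sin 5π/18 = 0.309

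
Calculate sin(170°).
sin(170°) = 0.1736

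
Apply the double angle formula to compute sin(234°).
sin(234°) = 2 sin 117° cos 117° = -0.809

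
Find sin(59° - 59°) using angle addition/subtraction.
sin(59° - 59°) = sin 59° cos 59° - cos 59° sin 59° = 0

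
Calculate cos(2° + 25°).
cos(2° + 25°) = cos 2° cos 25° - sin 2° sin 25° = 0.891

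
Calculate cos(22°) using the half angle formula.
cos(22°) = √((1 + cos 44°)/2) = 0.9272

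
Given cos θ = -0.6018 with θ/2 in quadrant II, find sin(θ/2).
sin(θ/2) = ±√((1 - cos θ)/2); positive since θ/2 ∈ QII, so sin(θ/2) = 0.8949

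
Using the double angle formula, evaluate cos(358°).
cos(358°) = 2cos²179° - 1 = 0.9994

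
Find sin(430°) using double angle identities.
sin(430°) = 2 sin 215° cos 215° = 0.9397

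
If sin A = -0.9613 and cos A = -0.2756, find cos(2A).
cos(2A) = cos²A - sin²A = -0.8481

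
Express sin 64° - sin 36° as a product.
sin 64° - sin 36° = 2 cos(50°) sin(14°)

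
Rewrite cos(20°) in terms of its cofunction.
cos(20°) = sin(90° - 20°) = sin(70°)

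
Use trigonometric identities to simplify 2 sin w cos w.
2 sin w cos w = sin(2w) (using Double angle)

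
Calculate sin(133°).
sin(133°) = 0.7314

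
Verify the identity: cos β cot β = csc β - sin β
RHS = 1/sin β - sin β = (1 - sin²β)/sin β = cos²β/sin β = cos β · (cos β/sin β) = cos β cot β = LHS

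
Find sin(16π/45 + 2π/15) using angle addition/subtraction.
sin(16π/45 + 2π/15) = sin 16π/45 cos 2π/15 + cos 16π/45 sin 2π/15 = 0.9994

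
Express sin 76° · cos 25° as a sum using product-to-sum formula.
sin 76° cos 25° = (1/2)[sin(76°+25°) + sin(76°-25°)]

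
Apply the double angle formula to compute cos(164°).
cos(164°) = cos²82° - sin²82° = -0.9613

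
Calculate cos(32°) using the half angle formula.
cos(32°) = √((1 + cos 64°)/2) = 0.848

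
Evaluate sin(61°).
sin(61°) = 0.8746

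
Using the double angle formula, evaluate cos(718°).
cos(718°) = cos²359° - sin²359° = 0.9994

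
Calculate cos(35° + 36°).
cos(35° + 36°) = cos 35° cos 36° - sin 35° sin 36° = 0.3256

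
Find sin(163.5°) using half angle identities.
sin(163.5°) = √((1 - cos 327°)/2) = 0.284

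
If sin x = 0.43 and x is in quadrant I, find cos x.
cos x = 0.9028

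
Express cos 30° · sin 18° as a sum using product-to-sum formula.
cos 30° sin 18° = (1/2)[sin(30°+18°) - sin(30°-18°)]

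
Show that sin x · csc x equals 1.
LHS = sin x · (1/sin x) = 1 = RHS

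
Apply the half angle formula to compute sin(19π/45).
sin(19π/45) = √((1 - cos 38π/45)/2) = 0.9703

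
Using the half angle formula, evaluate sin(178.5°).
sin(178.5°) = √((1 - cos 357°)/2) = 0.02618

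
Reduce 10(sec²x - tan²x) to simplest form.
10(sec²x - tan²x) = 10 (using Pythagorean identity)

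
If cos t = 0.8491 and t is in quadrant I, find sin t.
sin t = 0.5282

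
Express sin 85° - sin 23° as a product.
sin 85° - sin 23° = 2 cos(54°) sin(31°)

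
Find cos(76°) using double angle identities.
cos(76°) = cos²38° - sin²38° = 0.2419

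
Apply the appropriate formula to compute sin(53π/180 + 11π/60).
sin(53π/180 + 11π/60) = sin 53π/180 cos 11π/60 + cos 53π/180 sin 11π/60 = 0.9976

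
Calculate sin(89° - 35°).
sin(89° - 35°) = sin 89° cos 35° - cos 89° sin 35° = 0.809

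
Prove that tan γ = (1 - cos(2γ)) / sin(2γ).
RHS = 2sin²γ / (2 sin γ cos γ) = sin γ/cos γ = tan γ = LHS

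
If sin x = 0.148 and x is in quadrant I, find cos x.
cos x = 0.989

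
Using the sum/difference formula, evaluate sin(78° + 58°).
sin(78° + 58°) = sin 78° cos 58° + cos 78° sin 58° = 0.6947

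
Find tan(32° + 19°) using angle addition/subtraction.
tan(32° + 19°) = (tan 32° + tan 19°)/(1 - tan 32° tan 19°) = 1.235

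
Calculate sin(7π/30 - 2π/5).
sin(7π/30 - 2π/5) = sin 7π/30 cos 2π/5 - cos 7π/30 sin 2π/5 = -1/2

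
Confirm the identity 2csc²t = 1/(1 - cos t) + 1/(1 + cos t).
RHS = [(1 + cos t) + (1 - cos t)] / [(1 - cos t)(1 + cos t)] = 2/(1 - cos²t) = 2/sin²t = 2csc²t = LHS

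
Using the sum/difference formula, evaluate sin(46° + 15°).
sin(46° + 15°) = sin 46° cos 15° + cos 46° sin 15° = 0.8746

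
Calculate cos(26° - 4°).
cos(26° - 4°) = cos 26° cos 4° + sin 26° sin 4° = 0.9272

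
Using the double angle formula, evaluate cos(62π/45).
cos(62π/45) = cos²31π/45 - sin²31π/45 = -0.3746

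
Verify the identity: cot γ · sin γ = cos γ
LHS = (cos γ/sin γ) · sin γ = cos γ = RHS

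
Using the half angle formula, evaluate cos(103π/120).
cos(103π/120) = -√((1 + cos 103π/60)/2) = -0.9026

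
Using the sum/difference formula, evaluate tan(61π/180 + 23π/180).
tan(61π/180 + 23π/180) = (tan 61π/180 + tan 23π/180)/(1 - tan 61π/180 tan 23π/180) = 9.514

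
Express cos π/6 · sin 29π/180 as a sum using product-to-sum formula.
cos π/6 sin 29π/180 = (1/2)[sin(π/6+29π/180) - sin(π/6-29π/180)]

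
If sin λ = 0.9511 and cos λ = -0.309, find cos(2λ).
cos(2λ) = cos²λ - sin²λ = -0.8091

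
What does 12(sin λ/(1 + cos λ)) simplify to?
12(sin λ/(1 + cos λ)) = 12(tan(λ/2)) (using Half angle)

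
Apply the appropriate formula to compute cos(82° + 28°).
cos(82° + 28°) = cos 82° cos 28° - sin 82° sin 28° = -0.342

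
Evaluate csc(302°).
csc(302°) = -1.179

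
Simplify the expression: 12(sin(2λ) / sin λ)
12(sin(2λ) / sin λ) = 12(2 cos λ) (using Double angle)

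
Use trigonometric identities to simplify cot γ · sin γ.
cot γ · sin γ = cos γ (using Quotient identity)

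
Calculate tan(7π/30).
tan(7π/30) = 0.9004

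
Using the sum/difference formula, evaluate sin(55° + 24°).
sin(55° + 24°) = sin 55° cos 24° + cos 55° sin 24° = 0.9816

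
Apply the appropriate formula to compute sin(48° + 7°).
sin(48° + 7°) = sin 48° cos 7° + cos 48° sin 7° = 0.8192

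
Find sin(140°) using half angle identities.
sin(140°) = √((1 - cos 280°)/2) = 0.6428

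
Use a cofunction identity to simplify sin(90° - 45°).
sin(90° - 45°) = cos(45°)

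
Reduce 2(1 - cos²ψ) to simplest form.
2(1 - cos²ψ) = 2(sin²ψ) (using Pythagorean identity)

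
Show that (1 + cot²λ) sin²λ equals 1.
LHS = csc²λ · sin²λ = (1/sin²λ) · sin²λ = 1 = RHS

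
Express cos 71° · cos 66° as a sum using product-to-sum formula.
cos 71° cos 66° = (1/2)[cos(71°-66°) + cos(71°+66°)]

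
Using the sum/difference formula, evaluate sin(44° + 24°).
sin(44° + 24°) = sin 44° cos 24° + cos 44° sin 24° = 0.9272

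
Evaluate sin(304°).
sin(304°) = -0.829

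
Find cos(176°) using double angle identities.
cos(176°) = cos²88° - sin²88° = -0.9976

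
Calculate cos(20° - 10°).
cos(20° - 10°) = cos 20° cos 10° + sin 20° sin 10° = 0.9848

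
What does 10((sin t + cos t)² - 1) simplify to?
10((sin t + cos t)² - 1) = 10(sin(2t)) (using Pythagorean + double angle)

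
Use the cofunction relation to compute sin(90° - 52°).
sin(90° - 52°) = cos(52°) = 0.6157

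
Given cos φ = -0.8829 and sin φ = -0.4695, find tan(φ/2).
tan(φ/2) = sin φ / (1 + cos φ) = -4.009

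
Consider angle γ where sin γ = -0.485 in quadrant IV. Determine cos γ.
cos γ = √(1 - sin²γ) = 0.8745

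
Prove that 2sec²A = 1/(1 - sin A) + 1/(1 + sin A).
RHS = [(1 + sin A) + (1 - sin A)] / [(1 - sin A)(1 + sin A)] = 2/(1 - sin²A) = 2/cos²A = 2sec²A = LHS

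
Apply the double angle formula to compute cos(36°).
cos(36°) = cos²18° - sin²18° = 0.809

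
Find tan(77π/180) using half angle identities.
tan(77π/180) = sin 77π/90 / (1 + cos 77π/90) = 4.331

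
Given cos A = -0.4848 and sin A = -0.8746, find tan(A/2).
tan(A/2) = sin A / (1 + cos A) = -1.698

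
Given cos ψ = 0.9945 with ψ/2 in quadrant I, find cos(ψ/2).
cos(ψ/2) = ±√((1 + cos ψ)/2); positive since ψ/2 ∈ QI, so cos(ψ/2) = 0.9986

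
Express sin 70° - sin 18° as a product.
sin 70° - sin 18° = 2 cos(44°) sin(26°)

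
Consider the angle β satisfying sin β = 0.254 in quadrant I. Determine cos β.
cos β = √(1 - sin²β) = 0.9672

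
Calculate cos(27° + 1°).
cos(27° + 1°) = cos 27° cos 1° - sin 27° sin 1° = 0.8829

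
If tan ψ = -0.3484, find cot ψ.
cot ψ = 1/tan ψ = -2.87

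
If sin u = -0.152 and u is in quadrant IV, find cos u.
cos u = 0.9884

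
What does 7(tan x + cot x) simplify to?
7(tan x + cot x) = 7(sec x csc x) (using Quotient identities)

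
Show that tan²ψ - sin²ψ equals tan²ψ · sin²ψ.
LHS = sin²ψ/cos²ψ - sin²ψ = sin²ψ(1/cos²ψ - 1) = sin²ψ · (1 - cos²ψ)/cos²ψ = sin²ψ · sin²ψ/cos²ψ = sin²ψ · tan²ψ = RHS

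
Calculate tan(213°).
tan(213°) = 0.6494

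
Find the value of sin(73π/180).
sin(73π/180) = 0.9563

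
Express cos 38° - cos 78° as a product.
cos 38° - cos 78° = -2 sin(58°) sin(-20°)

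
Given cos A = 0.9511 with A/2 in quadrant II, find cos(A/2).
cos(A/2) = ±√((1 + cos A)/2); negative since A/2 ∈ QII, so cos(A/2) = -0.9877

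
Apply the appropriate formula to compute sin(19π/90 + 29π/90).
sin(19π/90 + 29π/90) = sin 19π/90 cos 29π/90 + cos 19π/90 sin 29π/90 = 0.9945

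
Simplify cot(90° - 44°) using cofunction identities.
cot(90° - 44°) = tan(44°)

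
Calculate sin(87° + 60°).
sin(87° + 60°) = sin 87° cos 60° + cos 87° sin 60° = 0.5446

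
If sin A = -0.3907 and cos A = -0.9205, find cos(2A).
cos(2A) = cos²A - sin²A = 0.6947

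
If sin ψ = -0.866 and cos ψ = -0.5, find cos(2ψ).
cos(2ψ) = cos²ψ - sin²ψ = -0.5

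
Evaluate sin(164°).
sin(164°) = 0.2756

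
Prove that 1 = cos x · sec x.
RHS = cos x · (1/cos x) = 1 = LHS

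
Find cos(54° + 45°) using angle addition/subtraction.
cos(54° + 45°) = cos 54° cos 45° - sin 54° sin 45° = -0.1564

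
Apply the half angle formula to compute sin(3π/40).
sin(3π/40) = √((1 - cos 3π/20)/2) = 0.2334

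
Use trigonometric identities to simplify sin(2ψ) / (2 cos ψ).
sin(2ψ) / (2 cos ψ) = sin ψ (using Double angle)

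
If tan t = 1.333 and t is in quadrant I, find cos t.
cos t = 0.6001 (using tan²t + 1 = sec²t)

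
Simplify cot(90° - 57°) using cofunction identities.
cot(90° - 57°) = tan(57°)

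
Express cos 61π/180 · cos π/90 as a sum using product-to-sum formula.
cos 61π/180 cos π/90 = (1/2)[cos(61π/180-π/90) + cos(61π/180+π/90)]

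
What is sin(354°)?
sin(354°) = -0.1045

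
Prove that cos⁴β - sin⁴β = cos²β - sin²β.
LHS = (cos²β - sin²β)(cos²β + sin²β) = (cos²β - sin²β) · 1 = cos²β - sin²β = RHS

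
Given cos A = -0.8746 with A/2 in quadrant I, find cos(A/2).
cos(A/2) = ±√((1 + cos A)/2); positive since A/2 ∈ QI, so cos(A/2) = 0.2504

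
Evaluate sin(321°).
sin(321°) = -0.6293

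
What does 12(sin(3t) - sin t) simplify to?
12(sin(3t) - sin t) = 12(2 cos(2t) sin t) (using Sum-to-product)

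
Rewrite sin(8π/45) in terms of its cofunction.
sin(8π/45) = cos(π/2 - 8π/45) = cos(29π/90)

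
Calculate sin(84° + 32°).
sin(84° + 32°) = sin 84° cos 32° + cos 84° sin 32° = 0.8988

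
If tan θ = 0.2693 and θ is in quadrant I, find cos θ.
cos θ = 0.9656 (using tan²θ + 1 = sec²θ)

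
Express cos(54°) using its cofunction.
cos(54°) = sin(90° - 54°) = sin(36°)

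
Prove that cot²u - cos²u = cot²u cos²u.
LHS = cos²u/sin²u - cos²u = cos²u(1/sin²u - 1) = cos²u · (1 - sin²u)/sin²u = cos²u · cos²u/sin²u = cos²u · cot²u = RHS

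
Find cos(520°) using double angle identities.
cos(520°) = cos²260° - sin²260° = -0.9397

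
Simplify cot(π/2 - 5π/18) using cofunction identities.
cot(π/2 - 5π/18) = tan(5π/18)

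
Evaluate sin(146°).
sin(146°) = 0.5592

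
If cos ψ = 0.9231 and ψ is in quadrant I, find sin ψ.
sin ψ = 0.3846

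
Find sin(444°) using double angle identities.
sin(444°) = 2 sin 222° cos 222° = 0.9945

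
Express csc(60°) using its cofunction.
csc(60°) = sec(90° - 60°) = sec(30°)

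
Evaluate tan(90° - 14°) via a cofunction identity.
tan(90° - 14°) = cot(14°) = 4.011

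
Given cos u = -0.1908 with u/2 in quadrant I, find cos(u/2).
cos(u/2) = ±√((1 + cos u)/2); positive since u/2 ∈ QI, so cos(u/2) = 0.6361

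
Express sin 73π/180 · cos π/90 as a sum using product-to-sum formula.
sin 73π/180 cos π/90 = (1/2)[sin(73π/180+π/90) + sin(73π/180-π/90)]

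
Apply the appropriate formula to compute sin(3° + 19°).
sin(3° + 19°) = sin 3° cos 19° + cos 3° sin 19° = 0.3746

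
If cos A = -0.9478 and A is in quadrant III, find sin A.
sin A = -0.3189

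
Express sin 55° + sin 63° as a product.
sin 55° + sin 63° = 2 sin(59°) cos(-4°)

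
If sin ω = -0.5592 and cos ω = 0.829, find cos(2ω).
cos(2ω) = cos²ω - sin²ω = 0.3745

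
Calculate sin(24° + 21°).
sin(24° + 21°) = sin 24° cos 21° + cos 24° sin 21° = √2/2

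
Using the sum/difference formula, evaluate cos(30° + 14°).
cos(30° + 14°) = cos 30° cos 14° - sin 30° sin 14° = 0.7193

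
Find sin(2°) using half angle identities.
sin(2°) = √((1 - cos 4°)/2) = 0.0349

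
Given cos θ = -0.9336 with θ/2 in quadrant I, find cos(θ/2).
cos(θ/2) = ±√((1 + cos θ)/2); positive since θ/2 ∈ QI, so cos(θ/2) = 0.1822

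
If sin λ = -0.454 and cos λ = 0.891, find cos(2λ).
cos(2λ) = cos²λ - sin²λ = 0.5878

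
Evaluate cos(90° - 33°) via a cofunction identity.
cos(90° - 33°) = sin(33°) = 0.5446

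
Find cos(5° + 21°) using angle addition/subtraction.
cos(5° + 21°) = cos 5° cos 21° - sin 5° sin 21° = 0.8988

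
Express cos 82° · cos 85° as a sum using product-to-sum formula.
cos 82° cos 85° = (1/2)[cos(82°-85°) + cos(82°+85°)]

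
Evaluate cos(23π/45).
cos(23π/45) = -0.0349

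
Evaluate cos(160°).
cos(160°) = -0.9397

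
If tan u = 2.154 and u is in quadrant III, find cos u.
cos u = -0.4211 (using tan²u + 1 = sec²u)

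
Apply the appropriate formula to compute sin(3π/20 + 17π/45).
sin(3π/20 + 17π/45) = sin 3π/20 cos 17π/45 + cos 3π/20 sin 17π/45 = 0.9962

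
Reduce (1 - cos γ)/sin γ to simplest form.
(1 - cos γ)/sin γ = tan(γ/2) (using Half angle)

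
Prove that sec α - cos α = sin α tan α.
LHS = 1/cos α - cos α = (1 - cos²α)/cos α = sin²α/cos α = sin α · (sin α/cos α) = sin α tan α = RHS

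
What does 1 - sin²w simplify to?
1 - sin²w = cos²w (using Pythagorean identity)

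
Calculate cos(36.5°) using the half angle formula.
cos(36.5°) = √((1 + cos 73°)/2) = 0.8039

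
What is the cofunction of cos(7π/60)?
cos(7π/60) = sin(π/2 - 7π/60) = sin(23π/60)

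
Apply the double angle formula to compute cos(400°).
cos(400°) = cos²200° - sin²200° = 0.766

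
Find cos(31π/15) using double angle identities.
cos(31π/15) = cos²31π/30 - sin²31π/30 = 0.9781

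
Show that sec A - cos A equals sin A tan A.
LHS = 1/cos A - cos A = (1 - cos²A)/cos A = sin²A/cos A = sin A · (sin A/cos A) = sin A tan A = RHS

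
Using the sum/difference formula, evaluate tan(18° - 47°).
tan(18° - 47°) = (tan 18° - tan 47°)/(1 + tan 18° tan 47°) = -0.5543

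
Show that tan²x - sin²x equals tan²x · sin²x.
LHS = sin²x/cos²x - sin²x = sin²x(1/cos²x - 1) = sin²x · (1 - cos²x)/cos²x = sin²x · sin²x/cos²x = sin²x · tan²x = RHS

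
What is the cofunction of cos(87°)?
cos(87°) = sin(90° - 87°) = sin(3°)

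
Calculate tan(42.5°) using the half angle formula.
tan(42.5°) = sin 85° / (1 + cos 85°) = 0.9163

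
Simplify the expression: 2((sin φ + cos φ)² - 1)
2((sin φ + cos φ)² - 1) = 2(sin(2φ)) (using Pythagorean + double angle)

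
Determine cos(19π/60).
cos(19π/60) = 0.5446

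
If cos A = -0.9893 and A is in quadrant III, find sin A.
sin A = -0.1459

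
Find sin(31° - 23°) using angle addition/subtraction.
sin(31° - 23°) = sin 31° cos 23° - cos 31° sin 23° = 0.1392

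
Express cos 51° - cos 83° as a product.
cos 51° - cos 83° = -2 sin(67°) sin(-16°)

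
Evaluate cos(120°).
cos(120°) = -1/2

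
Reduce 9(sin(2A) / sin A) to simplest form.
9(sin(2A) / sin A) = 9(2 cos A) (using Double angle)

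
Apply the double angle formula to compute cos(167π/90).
cos(167π/90) = 1 - 2sin²167π/180 = 0.8988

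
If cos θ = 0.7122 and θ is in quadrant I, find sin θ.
sin θ = 0.702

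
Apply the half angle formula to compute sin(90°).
sin(90°) = √((1 - cos 180°)/2) = 1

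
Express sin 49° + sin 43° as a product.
sin 49° + sin 43° = 2 sin(46°) cos(3°)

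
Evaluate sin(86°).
sin(86°) = 0.9976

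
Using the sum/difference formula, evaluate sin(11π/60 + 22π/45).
sin(11π/60 + 22π/45) = sin 11π/60 cos 22π/45 + cos 11π/60 sin 22π/45 = 0.8572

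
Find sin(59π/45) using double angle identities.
sin(59π/45) = 2 sin 59π/90 cos 59π/90 = -0.829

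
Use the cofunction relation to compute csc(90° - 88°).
csc(90° - 88°) = sec(88°) = 28.65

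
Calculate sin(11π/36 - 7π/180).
sin(11π/36 - 7π/180) = sin 11π/36 cos 7π/180 - cos 11π/36 sin 7π/180 = 0.7431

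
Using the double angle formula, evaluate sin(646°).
sin(646°) = 2 sin 323° cos 323° = -0.9613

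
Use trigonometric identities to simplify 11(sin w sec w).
11(sin w sec w) = 11(tan w) (using Reciprocal + quotient)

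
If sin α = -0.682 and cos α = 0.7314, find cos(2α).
cos(2α) = cos²α - sin²α = 0.06982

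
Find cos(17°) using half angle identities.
cos(17°) = √((1 + cos 34°)/2) = 0.9563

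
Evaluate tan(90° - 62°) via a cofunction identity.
tan(90° - 62°) = cot(62°) = 0.5317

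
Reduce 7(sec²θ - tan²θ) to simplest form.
7(sec²θ - tan²θ) = 7 (using Pythagorean identity)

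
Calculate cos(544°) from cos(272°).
cos(544°) = 1 - 2sin²272° = -0.9976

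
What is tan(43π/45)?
tan(43π/45) = -0.1405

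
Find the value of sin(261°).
sin(261°) = -0.9877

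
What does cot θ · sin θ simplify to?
cot θ · sin θ = cos θ (using Quotient identity)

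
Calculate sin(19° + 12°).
sin(19° + 12°) = sin 19° cos 12° + cos 19° sin 12° = 0.515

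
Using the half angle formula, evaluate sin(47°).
sin(47°) = √((1 - cos 94°)/2) = 0.7314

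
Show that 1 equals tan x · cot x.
RHS = (sin x/cos x) · (cos x/sin x) = 1 = LHS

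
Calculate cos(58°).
cos(58°) = 0.5299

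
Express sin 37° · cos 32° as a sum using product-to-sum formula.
sin 37° cos 32° = (1/2)[sin(37°+32°) + sin(37°-32°)]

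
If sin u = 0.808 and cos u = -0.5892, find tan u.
tan u = sin u / cos u = -1.371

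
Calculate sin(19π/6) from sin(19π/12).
sin(19π/6) = 2 sin 19π/12 cos 19π/12 = -1/2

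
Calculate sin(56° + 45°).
sin(56° + 45°) = sin 56° cos 45° + cos 56° sin 45° = 0.9816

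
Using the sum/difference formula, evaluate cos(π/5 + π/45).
cos(π/5 + π/45) = cos π/5 cos π/45 - sin π/5 sin π/45 = 0.766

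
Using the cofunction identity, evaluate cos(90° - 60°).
cos(90° - 60°) = sin(60°) = √3/2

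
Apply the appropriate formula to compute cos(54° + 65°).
cos(54° + 65°) = cos 54° cos 65° - sin 54° sin 65° = -0.4848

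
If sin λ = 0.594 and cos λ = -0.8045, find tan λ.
tan λ = sin λ / cos λ = -0.7383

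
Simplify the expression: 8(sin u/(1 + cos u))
8(sin u/(1 + cos u)) = 8(tan(u/2)) (using Half angle)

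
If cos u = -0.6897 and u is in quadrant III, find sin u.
sin u = -0.7241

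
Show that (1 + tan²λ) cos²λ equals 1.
LHS = sec²λ · cos²λ = (1/cos²λ) · cos²λ = 1 = RHS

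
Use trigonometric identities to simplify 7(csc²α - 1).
7(csc²α - 1) = 7(cot²α) (using Pythagorean identity)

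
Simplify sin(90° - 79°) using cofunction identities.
sin(90° - 79°) = cos(79°)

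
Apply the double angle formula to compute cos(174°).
cos(174°) = cos²87° - sin²87° = -0.9945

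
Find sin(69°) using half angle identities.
sin(69°) = √((1 - cos 138°)/2) = 0.9336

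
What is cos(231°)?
cos(231°) = -0.6293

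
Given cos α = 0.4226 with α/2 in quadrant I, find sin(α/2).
sin(α/2) = ±√((1 - cos α)/2); positive since α/2 ∈ QI, so sin(α/2) = 0.5373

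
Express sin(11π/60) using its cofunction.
sin(11π/60) = cos(π/2 - 11π/60) = cos(19π/60)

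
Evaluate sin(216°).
sin(216°) = -0.5878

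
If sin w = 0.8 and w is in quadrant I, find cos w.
cos w = 0.6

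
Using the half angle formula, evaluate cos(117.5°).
cos(117.5°) = -√((1 + cos 235°)/2) = -0.4617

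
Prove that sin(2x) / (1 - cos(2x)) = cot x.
LHS = 2 sin x cos x / (2sin²x) = cos x/sin x = cot x = RHS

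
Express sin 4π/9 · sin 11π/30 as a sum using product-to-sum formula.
sin 4π/9 sin 11π/30 = (1/2)[cos(4π/9-11π/30) - cos(4π/9+11π/30)]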